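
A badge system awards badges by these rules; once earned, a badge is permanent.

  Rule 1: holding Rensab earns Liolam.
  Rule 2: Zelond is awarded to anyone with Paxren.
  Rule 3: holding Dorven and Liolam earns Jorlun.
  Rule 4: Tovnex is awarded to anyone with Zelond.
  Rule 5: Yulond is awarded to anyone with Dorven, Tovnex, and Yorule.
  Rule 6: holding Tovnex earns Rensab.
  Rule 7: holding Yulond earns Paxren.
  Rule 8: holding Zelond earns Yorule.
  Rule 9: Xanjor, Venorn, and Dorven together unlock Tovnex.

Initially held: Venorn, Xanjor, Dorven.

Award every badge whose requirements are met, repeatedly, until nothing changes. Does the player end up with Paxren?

No

Paxren would need Yulond (Rule 7), but Yulond is never earned.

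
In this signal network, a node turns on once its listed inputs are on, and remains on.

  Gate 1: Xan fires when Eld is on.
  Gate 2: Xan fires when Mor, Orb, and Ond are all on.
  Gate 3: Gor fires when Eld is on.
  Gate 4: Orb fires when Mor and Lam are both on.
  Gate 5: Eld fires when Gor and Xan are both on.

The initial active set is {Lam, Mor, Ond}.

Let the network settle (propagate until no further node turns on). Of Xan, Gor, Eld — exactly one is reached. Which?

Xan

Mor and Lam are on, so Orb fires (Gate 4).
Gate 2: Mor, Orb, and Ond on → Xan on.
Eld would need Gor and Xan (Gate 5), but Gor never turns on. Gor would need Eld (Gate 3), but Eld never turns on.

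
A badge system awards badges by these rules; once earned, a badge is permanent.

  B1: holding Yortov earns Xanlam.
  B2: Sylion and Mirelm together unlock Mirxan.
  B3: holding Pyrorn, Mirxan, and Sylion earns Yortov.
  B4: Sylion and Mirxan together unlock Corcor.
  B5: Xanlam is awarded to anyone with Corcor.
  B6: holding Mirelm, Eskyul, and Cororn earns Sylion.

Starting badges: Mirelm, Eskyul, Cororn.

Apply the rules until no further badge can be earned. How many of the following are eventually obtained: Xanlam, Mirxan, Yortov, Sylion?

3

With Mirelm, Eskyul, and Cororn, Sylion is earned (B6).
With Sylion and Mirelm, Mirxan is earned (B2).
With Sylion and Mirxan, Corcor is earned (B4).
With Corcor, Xanlam is earned (B5).
Xanlam: reached.
Mirxan: reached.
Yortov would need Pyrorn, Mirxan, and Sylion (B3), but Pyrorn is never earned.
Sylion: reached.
Reached: Xanlam, Mirxan, and Sylion — 3 of the 4.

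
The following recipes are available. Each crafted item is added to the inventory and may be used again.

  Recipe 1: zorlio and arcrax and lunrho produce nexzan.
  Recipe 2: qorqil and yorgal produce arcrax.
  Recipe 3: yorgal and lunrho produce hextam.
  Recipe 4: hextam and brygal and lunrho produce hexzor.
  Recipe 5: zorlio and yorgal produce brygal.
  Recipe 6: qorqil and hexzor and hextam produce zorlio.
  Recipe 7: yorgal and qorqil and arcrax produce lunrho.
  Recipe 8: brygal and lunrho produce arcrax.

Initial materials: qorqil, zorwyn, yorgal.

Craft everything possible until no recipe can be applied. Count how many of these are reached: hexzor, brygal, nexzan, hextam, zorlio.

1

Using Recipe 2, qorqil and yorgal make arcrax.
yorgal and qorqil and arcrax → lunrho (Recipe 7).
Using Recipe 3, yorgal and lunrho make hextam.
hexzor would need hextam, brygal, and lunrho (Recipe 4), but brygal is never obtained.
brygal would need zorlio and yorgal (Recipe 5), but zorlio is never obtained.
nexzan would need zorlio, arcrax, and lunrho (Recipe 1), but zorlio is never obtained.
hextam: reached.
zorlio would need qorqil, hexzor, and hextam (Recipe 6), but hexzor is never obtained.
Reached: hextam — 1 of the 5.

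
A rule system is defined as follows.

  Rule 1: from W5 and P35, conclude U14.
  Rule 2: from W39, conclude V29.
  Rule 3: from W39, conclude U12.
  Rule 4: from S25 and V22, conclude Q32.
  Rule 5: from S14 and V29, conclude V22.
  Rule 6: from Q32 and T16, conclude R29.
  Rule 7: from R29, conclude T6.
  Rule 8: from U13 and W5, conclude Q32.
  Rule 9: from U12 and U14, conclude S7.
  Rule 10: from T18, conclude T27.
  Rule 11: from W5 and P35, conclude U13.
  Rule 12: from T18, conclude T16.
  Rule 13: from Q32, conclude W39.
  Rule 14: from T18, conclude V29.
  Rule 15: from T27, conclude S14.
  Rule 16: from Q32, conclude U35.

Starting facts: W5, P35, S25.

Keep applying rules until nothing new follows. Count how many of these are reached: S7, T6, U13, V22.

From W5 and P35, Rule 1 gives U14.
From W5 and P35, Rule 11 gives U13.
From U13 and W5, Rule 8 gives Q32.
Q32 holds, so W39 follows (Rule 13).
From W39, Rule 3 gives U12.
U12 and U14 hold, so S7 follows (Rule 9).
S7: reached.
T6 would need R29 (Rule 7), but R29 is never established.
U13: reached.
V22 would need S14 and V29 (Rule 5), but S14 is never established.
Reached: S7 and U13 — 2 of the 4.

2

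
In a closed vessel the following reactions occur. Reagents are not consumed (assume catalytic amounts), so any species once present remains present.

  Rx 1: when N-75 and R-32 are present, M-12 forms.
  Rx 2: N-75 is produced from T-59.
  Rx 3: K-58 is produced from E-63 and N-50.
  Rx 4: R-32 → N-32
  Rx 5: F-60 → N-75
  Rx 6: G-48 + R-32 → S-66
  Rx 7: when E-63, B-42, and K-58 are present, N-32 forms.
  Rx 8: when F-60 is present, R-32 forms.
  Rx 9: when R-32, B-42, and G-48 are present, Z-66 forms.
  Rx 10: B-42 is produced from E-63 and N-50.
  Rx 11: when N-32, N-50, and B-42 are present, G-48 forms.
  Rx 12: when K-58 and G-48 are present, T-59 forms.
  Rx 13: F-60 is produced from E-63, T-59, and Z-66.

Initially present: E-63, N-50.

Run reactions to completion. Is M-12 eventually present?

No

M-12 would need N-75 and R-32 (Rx 1), but R-32 never forms.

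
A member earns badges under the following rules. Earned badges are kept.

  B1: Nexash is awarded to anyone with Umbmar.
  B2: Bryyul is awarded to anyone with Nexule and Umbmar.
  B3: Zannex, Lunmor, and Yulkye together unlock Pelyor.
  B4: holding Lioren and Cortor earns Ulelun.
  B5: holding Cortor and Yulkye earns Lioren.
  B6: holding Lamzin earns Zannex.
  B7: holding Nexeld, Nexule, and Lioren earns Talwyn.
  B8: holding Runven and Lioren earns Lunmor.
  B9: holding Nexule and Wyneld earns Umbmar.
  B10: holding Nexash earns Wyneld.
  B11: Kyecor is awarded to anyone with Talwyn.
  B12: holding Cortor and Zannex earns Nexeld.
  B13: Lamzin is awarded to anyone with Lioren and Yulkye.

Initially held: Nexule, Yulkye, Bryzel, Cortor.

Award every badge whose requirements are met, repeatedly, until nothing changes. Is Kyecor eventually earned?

Yes

With Cortor and Yulkye, Lioren is earned (B5).
With Lioren and Yulkye, Lamzin is earned (B13).
With Lamzin, Zannex is earned (B6).
With Cortor and Zannex, Nexeld is earned (B12).
With Nexeld, Nexule, and Lioren, Talwyn is earned (B7).
With Talwyn, Kyecor is earned (B11).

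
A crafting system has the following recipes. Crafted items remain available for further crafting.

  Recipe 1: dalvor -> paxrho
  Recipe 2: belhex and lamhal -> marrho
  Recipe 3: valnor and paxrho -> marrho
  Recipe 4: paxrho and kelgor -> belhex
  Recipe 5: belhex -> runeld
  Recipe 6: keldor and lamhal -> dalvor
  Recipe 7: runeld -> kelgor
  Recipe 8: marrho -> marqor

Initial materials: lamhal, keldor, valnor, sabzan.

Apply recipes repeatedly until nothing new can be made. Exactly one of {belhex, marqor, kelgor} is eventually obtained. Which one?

Using Recipe 6, keldor and lamhal make dalvor.
Using Recipe 1, dalvor makes paxrho.
Using Recipe 3, valnor and paxrho make marrho.
Using Recipe 8, marrho makes marqor.
belhex would need paxrho and kelgor (Recipe 4), but kelgor is never obtained. kelgor would need runeld (Recipe 7), but runeld is never obtained.

marqor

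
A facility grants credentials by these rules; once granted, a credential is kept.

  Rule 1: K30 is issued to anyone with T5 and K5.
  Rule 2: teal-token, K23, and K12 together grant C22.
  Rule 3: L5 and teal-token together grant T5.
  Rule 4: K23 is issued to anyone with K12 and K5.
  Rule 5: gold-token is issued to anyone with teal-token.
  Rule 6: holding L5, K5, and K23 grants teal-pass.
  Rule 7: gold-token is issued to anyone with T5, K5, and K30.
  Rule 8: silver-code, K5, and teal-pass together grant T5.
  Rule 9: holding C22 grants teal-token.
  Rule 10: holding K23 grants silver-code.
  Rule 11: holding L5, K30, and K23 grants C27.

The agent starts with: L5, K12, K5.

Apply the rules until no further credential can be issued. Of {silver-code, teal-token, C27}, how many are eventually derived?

2

Holding K12 and K5 grants K23 (Rule 4).
Holding L5, K5, and K23 grants teal-pass (Rule 6).
Holding K23 grants silver-code (Rule 10).
Holding silver-code, K5, and teal-pass grants T5 (Rule 8).
Holding T5 and K5 grants K30 (Rule 1).
Holding L5, K30, and K23 grants C27 (Rule 11).
silver-code: reached.
teal-token would need C22 (Rule 9), but C22 is never granted.
C27: reached.
Reached: silver-code and C27 — 2 of the 3.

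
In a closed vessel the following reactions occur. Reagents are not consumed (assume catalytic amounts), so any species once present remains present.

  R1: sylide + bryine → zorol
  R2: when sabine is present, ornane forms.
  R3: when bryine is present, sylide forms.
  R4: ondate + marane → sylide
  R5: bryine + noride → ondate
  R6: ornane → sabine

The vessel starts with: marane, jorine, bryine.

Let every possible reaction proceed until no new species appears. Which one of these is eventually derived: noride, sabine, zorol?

bryine present → sylide forms (R3).
sylide and bryine present → zorol forms (R1).
No rule produces noride, and it is not given. sabine would need ornane (R6), but ornane never forms.

zorol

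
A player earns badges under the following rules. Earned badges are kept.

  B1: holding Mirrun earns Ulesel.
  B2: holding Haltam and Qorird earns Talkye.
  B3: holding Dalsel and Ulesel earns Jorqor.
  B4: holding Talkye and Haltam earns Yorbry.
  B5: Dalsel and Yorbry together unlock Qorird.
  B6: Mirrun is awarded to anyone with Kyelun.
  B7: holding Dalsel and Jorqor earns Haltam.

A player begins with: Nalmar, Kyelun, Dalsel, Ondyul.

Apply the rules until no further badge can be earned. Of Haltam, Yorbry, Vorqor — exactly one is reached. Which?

With Kyelun, Mirrun is earned (B6).
With Mirrun, Ulesel is earned (B1).
With Dalsel and Ulesel, Jorqor is earned (B3).
With Dalsel and Jorqor, Haltam is earned (B7).
No rule produces Vorqor, and it is not given. Yorbry would need Talkye and Haltam (B4), but Talkye is never earned.

Haltam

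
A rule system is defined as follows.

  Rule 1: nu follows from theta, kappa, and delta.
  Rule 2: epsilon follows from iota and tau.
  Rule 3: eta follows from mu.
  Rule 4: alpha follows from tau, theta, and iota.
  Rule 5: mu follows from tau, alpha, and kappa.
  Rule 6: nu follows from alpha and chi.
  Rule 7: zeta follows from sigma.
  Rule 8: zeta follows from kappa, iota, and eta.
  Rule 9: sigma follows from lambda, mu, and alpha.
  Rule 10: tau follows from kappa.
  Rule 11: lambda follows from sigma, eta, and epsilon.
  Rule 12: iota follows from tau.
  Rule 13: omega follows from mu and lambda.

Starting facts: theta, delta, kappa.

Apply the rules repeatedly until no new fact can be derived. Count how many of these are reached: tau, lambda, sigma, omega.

From kappa, Rule 10 gives tau.
tau: reached.
lambda would need sigma, eta, and epsilon (Rule 11), but sigma is never established.
sigma would need lambda, mu, and alpha (Rule 9), but lambda is never established.
omega would need mu and lambda (Rule 13), but lambda is never established.
Reached: tau — 1 of the 4.

1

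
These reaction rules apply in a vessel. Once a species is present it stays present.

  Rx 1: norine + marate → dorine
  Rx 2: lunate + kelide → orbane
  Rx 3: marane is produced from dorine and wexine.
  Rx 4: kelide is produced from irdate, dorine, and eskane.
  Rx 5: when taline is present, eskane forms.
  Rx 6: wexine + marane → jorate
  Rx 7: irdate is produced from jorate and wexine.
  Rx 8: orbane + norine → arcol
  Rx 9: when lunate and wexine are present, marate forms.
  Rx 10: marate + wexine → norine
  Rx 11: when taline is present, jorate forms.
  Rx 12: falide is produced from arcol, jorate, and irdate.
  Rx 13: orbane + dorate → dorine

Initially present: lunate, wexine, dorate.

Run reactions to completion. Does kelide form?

No

kelide would need irdate, dorine, and eskane (Rx 4), but eskane never forms.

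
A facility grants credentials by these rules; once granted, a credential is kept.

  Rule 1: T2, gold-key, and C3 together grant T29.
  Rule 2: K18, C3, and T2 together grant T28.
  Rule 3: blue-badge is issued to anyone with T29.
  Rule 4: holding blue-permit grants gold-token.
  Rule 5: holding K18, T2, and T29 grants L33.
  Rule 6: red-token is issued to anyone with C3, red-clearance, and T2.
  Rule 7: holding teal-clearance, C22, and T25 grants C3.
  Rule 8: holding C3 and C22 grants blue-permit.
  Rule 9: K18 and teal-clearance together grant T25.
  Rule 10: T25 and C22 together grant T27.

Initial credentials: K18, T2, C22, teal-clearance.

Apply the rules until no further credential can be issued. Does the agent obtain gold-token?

Holding K18 and teal-clearance grants T25 (Rule 9).
Holding teal-clearance, C22, and T25 grants C3 (Rule 7).
Holding C3 and C22 grants blue-permit (Rule 8).
Holding blue-permit grants gold-token (Rule 4).

Yes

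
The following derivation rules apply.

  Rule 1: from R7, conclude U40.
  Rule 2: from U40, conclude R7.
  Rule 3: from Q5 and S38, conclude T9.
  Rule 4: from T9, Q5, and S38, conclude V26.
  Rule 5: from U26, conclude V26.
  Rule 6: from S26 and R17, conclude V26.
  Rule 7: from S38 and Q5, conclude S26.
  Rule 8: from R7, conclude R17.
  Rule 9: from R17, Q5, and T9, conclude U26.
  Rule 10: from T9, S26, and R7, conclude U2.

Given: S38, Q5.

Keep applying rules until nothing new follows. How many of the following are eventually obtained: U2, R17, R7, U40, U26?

0

U2 would need T9, S26, and R7 (Rule 10), but R7 is never established.
R17 would need R7 (Rule 8), but R7 is never established.
R7 would need U40 (Rule 2), but U40 is never established.
U40 would need R7 (Rule 1), but R7 is never established.
U26 would need R17, Q5, and T9 (Rule 9), but R17 is never established.
None of the 5 are reached.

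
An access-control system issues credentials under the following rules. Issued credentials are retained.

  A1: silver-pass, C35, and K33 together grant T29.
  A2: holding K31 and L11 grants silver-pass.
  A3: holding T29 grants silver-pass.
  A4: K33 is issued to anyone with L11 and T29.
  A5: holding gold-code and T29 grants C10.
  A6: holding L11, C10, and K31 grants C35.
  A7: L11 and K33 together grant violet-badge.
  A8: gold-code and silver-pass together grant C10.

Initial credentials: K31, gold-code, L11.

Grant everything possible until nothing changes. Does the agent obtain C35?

Yes

Holding K31 and L11 grants silver-pass (A2).
Holding gold-code and silver-pass grants C10 (A8).
Holding L11, C10, and K31 grants C35 (A6).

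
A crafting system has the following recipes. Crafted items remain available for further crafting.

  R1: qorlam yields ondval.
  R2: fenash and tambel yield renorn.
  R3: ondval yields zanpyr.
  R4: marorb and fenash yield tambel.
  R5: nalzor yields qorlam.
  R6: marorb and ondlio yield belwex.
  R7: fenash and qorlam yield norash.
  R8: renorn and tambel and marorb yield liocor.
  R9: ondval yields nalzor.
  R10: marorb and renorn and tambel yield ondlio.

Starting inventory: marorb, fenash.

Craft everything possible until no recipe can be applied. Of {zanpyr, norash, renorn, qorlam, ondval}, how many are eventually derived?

Using R4, marorb and fenash make tambel.
Using R2, fenash and tambel make renorn.
zanpyr would need ondval (R3), but ondval is never obtained.
norash would need fenash and qorlam (R7), but qorlam is never obtained.
renorn: reached.
qorlam would need nalzor (R5), but nalzor is never obtained.
ondval would need qorlam (R1), but qorlam is never obtained.
Reached: renorn — 1 of the 5.

1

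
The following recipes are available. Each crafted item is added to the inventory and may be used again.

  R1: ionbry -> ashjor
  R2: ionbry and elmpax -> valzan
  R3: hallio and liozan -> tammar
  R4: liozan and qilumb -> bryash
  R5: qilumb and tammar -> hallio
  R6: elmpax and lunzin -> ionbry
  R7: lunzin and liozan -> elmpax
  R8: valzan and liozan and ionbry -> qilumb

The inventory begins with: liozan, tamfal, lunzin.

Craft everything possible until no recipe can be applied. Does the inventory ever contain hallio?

No

hallio would need qilumb and tammar (R5), but tammar is never obtained.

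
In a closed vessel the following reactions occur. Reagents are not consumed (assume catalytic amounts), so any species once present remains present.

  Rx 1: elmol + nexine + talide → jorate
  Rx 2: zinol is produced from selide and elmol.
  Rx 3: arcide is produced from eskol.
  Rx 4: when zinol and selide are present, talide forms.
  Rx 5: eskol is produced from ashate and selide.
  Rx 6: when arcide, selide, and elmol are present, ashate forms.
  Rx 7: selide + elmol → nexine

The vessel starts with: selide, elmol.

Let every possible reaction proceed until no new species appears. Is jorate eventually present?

selide and elmol present → nexine forms (Rx 7).
selide and elmol present → zinol forms (Rx 2).
zinol and selide present → talide forms (Rx 4).
elmol, nexine, and talide present → jorate forms (Rx 1).

Yes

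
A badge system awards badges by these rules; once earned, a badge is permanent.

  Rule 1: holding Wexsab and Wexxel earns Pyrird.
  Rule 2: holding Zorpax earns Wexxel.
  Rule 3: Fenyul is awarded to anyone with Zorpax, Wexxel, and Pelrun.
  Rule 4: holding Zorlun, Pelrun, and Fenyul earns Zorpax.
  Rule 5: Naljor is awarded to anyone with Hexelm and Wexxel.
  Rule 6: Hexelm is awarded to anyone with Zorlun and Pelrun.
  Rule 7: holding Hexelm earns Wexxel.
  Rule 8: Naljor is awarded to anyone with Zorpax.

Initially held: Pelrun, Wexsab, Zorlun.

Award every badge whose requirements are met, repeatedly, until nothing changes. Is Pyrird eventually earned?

With Zorlun and Pelrun, Hexelm is earned (Rule 6).
With Hexelm, Wexxel is earned (Rule 7).
With Wexsab and Wexxel, Pyrird is earned (Rule 1).

Yes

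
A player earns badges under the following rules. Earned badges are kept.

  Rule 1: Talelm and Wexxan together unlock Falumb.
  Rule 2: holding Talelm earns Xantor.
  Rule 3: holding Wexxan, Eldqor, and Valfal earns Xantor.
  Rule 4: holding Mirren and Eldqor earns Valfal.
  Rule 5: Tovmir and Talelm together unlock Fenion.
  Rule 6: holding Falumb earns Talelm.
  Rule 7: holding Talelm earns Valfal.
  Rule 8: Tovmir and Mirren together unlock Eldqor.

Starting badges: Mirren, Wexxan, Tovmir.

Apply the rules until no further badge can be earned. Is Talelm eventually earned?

Talelm would need Falumb (Rule 6), but Falumb is never earned.

No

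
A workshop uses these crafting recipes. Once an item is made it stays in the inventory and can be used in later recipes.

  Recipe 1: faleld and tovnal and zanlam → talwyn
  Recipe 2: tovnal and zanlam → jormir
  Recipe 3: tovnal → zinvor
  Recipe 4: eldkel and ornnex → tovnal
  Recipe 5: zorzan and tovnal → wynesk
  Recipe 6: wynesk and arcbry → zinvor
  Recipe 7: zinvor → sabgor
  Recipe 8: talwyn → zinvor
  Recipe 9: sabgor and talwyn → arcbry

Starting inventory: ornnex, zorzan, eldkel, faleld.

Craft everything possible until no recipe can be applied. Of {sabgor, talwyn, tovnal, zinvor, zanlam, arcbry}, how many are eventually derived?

Using Recipe 4, eldkel and ornnex make tovnal.
Using Recipe 3, tovnal makes zinvor.
zinvor → sabgor (Recipe 7).
sabgor: reached.
talwyn would need faleld, tovnal, and zanlam (Recipe 1), but zanlam is never obtained.
tovnal: reached.
zinvor: reached.
No rule produces zanlam, and it is not given.
arcbry would need sabgor and talwyn (Recipe 9), but talwyn is never obtained.
Reached: sabgor, tovnal, and zinvor — 3 of the 6.

3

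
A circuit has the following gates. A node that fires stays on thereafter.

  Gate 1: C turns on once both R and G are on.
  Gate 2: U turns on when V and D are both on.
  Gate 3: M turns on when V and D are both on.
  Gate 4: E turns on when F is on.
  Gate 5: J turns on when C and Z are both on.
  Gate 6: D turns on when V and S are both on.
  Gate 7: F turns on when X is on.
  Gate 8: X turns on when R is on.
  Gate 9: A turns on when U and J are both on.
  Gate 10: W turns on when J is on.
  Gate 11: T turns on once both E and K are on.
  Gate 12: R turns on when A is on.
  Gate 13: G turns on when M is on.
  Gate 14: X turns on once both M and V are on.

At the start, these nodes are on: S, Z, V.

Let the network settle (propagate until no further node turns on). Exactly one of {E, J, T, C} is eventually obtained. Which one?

V and S are on, so D turns on (Gate 6).
Gate 3: V and D on → M on.
M and V are on, so X turns on (Gate 14).
Gate 7: X on → F on.
F is on, so E turns on (Gate 4).
C would need R and G (Gate 1), but R never turns on. T would need E and K (Gate 11), but K never turns on. J would need C and Z (Gate 5), but C never turns on.

E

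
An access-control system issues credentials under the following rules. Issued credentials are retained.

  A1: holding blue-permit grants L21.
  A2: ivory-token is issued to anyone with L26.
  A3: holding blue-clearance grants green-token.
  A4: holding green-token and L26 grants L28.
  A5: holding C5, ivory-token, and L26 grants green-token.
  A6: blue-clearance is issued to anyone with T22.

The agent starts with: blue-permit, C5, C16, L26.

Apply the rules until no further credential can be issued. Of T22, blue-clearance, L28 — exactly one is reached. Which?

Holding L26 grants ivory-token (A2).
Holding C5, ivory-token, and L26 grants green-token (A5).
Holding green-token and L26 grants L28 (A4).
blue-clearance would need T22 (A6), but T22 is never granted. No rule produces T22, and it is not given.

L28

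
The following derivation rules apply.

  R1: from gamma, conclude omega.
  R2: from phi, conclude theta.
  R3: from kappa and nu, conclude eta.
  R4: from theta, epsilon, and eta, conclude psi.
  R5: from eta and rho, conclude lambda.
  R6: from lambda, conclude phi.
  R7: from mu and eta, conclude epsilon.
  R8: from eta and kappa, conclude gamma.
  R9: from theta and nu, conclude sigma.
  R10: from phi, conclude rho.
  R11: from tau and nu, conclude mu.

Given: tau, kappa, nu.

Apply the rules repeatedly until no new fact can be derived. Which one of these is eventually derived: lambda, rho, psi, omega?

omega

kappa and nu hold, so eta follows (R3).
eta and kappa hold, so gamma follows (R8).
gamma holds, so omega follows (R1).
psi would need theta, epsilon, and eta (R4), but theta is never established. lambda would need eta and rho (R5), but rho is never established. rho would need phi (R10), but phi is never established.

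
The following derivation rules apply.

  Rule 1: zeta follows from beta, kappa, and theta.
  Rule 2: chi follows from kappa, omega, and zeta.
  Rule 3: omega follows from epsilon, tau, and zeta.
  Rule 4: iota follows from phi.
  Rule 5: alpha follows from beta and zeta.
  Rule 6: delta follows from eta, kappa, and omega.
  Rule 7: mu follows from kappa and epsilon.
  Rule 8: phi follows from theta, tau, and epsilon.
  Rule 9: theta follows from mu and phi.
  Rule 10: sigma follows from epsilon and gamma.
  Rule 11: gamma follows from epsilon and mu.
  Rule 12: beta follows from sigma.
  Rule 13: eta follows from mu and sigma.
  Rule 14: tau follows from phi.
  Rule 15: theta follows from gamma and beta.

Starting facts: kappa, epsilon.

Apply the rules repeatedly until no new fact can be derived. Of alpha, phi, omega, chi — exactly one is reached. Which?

From kappa and epsilon, Rule 7 gives mu.
epsilon and mu hold, so gamma follows (Rule 11).
epsilon and gamma hold, so sigma follows (Rule 10).
sigma holds, so beta follows (Rule 12).
From gamma and beta, Rule 15 gives theta.
beta, kappa, and theta hold, so zeta follows (Rule 1).
beta and zeta hold, so alpha follows (Rule 5).
chi would need kappa, omega, and zeta (Rule 2), but omega is never established. phi would need theta, tau, and epsilon (Rule 8), but tau is never established. omega would need epsilon, tau, and zeta (Rule 3), but tau is never established.

alpha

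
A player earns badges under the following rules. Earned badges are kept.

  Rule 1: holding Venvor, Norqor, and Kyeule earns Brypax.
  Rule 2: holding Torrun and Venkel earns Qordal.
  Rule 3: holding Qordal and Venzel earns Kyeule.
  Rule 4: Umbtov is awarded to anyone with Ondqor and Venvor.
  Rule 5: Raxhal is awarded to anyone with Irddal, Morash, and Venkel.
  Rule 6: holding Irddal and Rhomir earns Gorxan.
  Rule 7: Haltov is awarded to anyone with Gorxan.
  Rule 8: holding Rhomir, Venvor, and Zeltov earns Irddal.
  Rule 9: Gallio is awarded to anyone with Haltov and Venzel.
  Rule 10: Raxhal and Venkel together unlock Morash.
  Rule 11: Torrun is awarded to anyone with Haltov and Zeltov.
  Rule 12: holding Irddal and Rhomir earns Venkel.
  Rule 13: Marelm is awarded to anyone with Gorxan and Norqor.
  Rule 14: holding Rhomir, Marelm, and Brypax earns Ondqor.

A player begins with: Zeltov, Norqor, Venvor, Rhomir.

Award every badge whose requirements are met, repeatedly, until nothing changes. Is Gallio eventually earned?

Gallio would need Haltov and Venzel (Rule 9), but Venzel is never earned.

No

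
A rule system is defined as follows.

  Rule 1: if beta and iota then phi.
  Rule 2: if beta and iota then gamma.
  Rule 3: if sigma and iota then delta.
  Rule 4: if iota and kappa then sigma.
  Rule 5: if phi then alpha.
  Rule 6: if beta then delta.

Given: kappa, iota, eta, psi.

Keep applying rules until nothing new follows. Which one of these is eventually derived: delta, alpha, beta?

delta

From iota and kappa, Rule 4 gives sigma.
From sigma and iota, Rule 3 gives delta.
No rule produces beta, and it is not given. alpha would need phi (Rule 5), but phi is never established.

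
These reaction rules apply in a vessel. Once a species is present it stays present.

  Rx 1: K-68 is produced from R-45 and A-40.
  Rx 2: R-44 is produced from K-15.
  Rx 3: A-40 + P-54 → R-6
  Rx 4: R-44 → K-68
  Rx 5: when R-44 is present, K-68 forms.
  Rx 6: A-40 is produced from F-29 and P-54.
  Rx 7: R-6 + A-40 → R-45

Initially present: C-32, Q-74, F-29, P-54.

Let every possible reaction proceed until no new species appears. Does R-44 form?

No

R-44 would need K-15 (Rx 2), but K-15 never forms.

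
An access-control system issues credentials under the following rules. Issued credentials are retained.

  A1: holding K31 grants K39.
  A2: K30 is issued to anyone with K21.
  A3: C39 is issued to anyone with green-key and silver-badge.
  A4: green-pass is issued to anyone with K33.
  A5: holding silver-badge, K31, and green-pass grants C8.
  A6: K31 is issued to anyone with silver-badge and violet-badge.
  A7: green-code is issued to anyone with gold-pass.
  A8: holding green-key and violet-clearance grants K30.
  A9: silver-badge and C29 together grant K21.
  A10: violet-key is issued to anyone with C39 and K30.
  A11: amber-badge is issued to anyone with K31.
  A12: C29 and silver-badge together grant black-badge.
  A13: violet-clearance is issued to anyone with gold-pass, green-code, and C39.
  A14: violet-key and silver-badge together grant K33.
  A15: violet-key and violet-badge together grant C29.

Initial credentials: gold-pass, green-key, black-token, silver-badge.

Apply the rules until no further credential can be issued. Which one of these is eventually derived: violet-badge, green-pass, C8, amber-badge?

Holding gold-pass grants green-code (A7).
Holding green-key and silver-badge grants C39 (A3).
Holding gold-pass, green-code, and C39 grants violet-clearance (A13).
Holding green-key and violet-clearance grants K30 (A8).
Holding C39 and K30 grants violet-key (A10).
Holding violet-key and silver-badge grants K33 (A14).
Holding K33 grants green-pass (A4).
No rule produces violet-badge, and it is not given. amber-badge would need K31 (A11), but K31 is never granted. C8 would need silver-badge, K31, and green-pass (A5), but K31 is never granted.

green-pass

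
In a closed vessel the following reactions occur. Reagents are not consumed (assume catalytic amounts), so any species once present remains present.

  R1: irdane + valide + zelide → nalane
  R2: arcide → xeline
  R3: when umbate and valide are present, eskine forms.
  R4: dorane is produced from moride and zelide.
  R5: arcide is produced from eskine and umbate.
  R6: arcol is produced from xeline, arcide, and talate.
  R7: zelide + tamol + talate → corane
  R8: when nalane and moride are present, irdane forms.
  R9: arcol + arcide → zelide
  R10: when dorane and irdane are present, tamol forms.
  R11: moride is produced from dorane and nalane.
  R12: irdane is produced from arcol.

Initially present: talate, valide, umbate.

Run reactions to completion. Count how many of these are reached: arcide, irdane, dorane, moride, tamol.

umbate and valide present → eskine forms (R3).
eskine and umbate present → arcide forms (R5).
arcide present → xeline forms (R2).
xeline, arcide, and talate present → arcol forms (R6).
arcol present → irdane forms (R12).
arcide: reached.
irdane: reached.
dorane would need moride and zelide (R4), but moride never forms.
moride would need dorane and nalane (R11), but dorane never forms.
tamol would need dorane and irdane (R10), but dorane never forms.
Reached: arcide and irdane — 2 of the 5.

2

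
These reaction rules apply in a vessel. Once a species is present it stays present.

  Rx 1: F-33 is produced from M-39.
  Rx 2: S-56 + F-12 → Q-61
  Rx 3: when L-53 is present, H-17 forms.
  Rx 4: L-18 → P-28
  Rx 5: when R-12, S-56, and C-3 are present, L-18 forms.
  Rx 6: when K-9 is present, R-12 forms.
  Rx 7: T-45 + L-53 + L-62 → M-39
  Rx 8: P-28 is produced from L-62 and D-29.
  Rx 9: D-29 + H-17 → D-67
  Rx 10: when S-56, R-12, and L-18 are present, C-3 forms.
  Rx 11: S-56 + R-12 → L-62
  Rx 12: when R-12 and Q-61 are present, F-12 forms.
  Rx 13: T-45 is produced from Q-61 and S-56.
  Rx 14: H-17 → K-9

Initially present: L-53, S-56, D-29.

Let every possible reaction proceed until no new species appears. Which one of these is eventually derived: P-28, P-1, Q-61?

P-28

L-53 present → H-17 forms (Rx 3).
H-17 present → K-9 forms (Rx 14).
K-9 present → R-12 forms (Rx 6).
S-56 and R-12 present → L-62 forms (Rx 11).
L-62 and D-29 present → P-28 forms (Rx 8).
Q-61 would need S-56 and F-12 (Rx 2), but F-12 never forms. No rule produces P-1, and it is not given.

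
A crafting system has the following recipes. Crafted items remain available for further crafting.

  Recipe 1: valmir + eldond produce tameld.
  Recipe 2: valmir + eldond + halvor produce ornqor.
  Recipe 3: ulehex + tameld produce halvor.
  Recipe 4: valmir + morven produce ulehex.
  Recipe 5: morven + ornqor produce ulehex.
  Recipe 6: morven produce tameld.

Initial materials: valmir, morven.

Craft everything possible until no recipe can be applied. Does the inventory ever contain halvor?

valmir + morven → ulehex (Recipe 4).
morven → tameld (Recipe 6).
ulehex + tameld → halvor (Recipe 3).

Yes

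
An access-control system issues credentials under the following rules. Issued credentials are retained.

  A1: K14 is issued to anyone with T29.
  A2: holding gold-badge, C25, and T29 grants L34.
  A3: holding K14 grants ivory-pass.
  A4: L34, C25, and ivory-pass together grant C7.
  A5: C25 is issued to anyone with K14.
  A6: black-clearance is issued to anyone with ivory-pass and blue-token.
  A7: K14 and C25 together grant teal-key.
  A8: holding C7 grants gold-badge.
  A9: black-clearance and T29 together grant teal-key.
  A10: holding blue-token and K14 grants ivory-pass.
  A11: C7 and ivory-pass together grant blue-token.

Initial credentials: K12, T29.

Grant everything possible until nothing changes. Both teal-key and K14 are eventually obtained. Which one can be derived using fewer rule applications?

K14

K14: Holding T29 grants K14 (A1). [1 rule application]
teal-key: Holding T29 grants K14 (A1). Holding K14 grants C25 (A5). Holding K14 and C25 grants teal-key (A7). [3 rule applications]
K14 needs fewer.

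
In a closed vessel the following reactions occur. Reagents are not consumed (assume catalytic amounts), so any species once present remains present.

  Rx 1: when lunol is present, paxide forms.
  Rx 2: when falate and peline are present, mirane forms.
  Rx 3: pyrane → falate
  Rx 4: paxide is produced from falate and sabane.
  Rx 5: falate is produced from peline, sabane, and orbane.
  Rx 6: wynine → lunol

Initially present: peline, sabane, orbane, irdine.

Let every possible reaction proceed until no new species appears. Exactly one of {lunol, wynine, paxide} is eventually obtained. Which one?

paxide

peline, sabane, and orbane present → falate forms (Rx 5).
falate and sabane present → paxide forms (Rx 4).
lunol would need wynine (Rx 6), but wynine never forms. No rule produces wynine, and it is not given.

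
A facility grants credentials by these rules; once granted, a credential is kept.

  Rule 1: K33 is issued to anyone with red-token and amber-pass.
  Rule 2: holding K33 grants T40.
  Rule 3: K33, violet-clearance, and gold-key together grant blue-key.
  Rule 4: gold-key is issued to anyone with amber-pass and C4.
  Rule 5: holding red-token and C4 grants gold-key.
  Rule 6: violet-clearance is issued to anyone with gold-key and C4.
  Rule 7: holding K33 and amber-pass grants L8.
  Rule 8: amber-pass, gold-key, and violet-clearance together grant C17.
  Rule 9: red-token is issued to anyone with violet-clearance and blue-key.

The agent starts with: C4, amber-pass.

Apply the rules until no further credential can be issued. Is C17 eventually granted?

Yes

Holding amber-pass and C4 grants gold-key (Rule 4).
Holding gold-key and C4 grants violet-clearance (Rule 6).
Holding amber-pass, gold-key, and violet-clearance grants C17 (Rule 8).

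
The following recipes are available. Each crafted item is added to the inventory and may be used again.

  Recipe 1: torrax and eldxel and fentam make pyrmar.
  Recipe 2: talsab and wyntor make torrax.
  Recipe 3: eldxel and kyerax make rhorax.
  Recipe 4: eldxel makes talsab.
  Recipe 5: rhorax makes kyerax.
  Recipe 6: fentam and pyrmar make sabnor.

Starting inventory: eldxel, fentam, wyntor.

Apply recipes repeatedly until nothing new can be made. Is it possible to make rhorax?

rhorax would need eldxel and kyerax (Recipe 3), but kyerax is never obtained.

No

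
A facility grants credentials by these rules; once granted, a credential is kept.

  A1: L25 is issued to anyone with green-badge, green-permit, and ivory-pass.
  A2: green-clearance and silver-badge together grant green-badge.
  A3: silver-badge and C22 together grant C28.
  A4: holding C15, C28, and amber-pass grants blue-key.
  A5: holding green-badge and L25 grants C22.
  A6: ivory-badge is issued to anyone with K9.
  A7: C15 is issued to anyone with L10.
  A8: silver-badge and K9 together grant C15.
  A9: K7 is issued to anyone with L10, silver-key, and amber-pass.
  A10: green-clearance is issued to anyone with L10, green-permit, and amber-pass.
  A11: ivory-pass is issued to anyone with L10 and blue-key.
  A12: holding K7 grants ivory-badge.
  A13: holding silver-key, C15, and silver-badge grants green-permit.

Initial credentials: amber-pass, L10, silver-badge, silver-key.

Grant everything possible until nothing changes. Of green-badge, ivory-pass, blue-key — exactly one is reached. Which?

Holding L10 grants C15 (A7).
Holding silver-key, C15, and silver-badge grants green-permit (A13).
Holding L10, green-permit, and amber-pass grants green-clearance (A10).
Holding green-clearance and silver-badge grants green-badge (A2).
blue-key would need C15, C28, and amber-pass (A4), but C28 is never granted. ivory-pass would need L10 and blue-key (A11), but blue-key is never granted.

green-badge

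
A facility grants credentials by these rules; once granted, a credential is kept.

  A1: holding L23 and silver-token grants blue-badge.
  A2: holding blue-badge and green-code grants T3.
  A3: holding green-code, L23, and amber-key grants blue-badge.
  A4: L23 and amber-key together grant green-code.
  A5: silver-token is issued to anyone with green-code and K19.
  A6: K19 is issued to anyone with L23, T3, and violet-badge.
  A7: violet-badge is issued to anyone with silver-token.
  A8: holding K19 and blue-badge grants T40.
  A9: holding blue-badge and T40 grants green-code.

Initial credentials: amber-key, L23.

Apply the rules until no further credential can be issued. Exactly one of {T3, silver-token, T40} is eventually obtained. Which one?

Holding L23 and amber-key grants green-code (A4).
Holding green-code, L23, and amber-key grants blue-badge (A3).
Holding blue-badge and green-code grants T3 (A2).
silver-token would need green-code and K19 (A5), but K19 is never granted. T40 would need K19 and blue-badge (A8), but K19 is never granted.

T3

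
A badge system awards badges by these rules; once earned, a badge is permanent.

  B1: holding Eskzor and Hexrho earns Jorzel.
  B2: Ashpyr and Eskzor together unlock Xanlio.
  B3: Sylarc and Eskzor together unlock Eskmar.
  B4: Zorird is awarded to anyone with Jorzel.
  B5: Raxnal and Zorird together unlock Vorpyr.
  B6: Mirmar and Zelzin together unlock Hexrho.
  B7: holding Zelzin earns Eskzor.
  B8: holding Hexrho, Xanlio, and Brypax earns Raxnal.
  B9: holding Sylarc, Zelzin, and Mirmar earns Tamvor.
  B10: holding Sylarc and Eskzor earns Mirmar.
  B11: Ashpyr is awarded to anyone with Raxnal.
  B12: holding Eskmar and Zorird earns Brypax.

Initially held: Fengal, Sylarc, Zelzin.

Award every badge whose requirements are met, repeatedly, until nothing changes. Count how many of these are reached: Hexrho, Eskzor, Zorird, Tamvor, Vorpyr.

With Zelzin, Eskzor is earned (B7).
With Sylarc and Eskzor, Mirmar is earned (B10).
With Sylarc, Zelzin, and Mirmar, Tamvor is earned (B9).
With Mirmar and Zelzin, Hexrho is earned (B6).
With Eskzor and Hexrho, Jorzel is earned (B1).
With Jorzel, Zorird is earned (B4).
Hexrho: reached.
Eskzor: reached.
Zorird: reached.
Tamvor: reached.
Vorpyr would need Raxnal and Zorird (B5), but Raxnal is never earned.
Reached: Hexrho, Eskzor, Zorird, and Tamvor — 4 of the 5.

4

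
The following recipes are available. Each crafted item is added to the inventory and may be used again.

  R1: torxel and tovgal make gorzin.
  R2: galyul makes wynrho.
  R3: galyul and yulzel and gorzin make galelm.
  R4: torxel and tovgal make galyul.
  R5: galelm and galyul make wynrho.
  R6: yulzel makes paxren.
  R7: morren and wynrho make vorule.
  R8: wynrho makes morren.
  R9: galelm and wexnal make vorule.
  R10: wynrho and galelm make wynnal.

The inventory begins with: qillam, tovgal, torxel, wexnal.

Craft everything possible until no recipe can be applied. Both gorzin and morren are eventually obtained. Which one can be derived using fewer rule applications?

gorzin

gorzin: torxel and tovgal → gorzin (R1). [1 rule application]
morren: torxel and tovgal → galyul (R4). Using R2, galyul makes wynrho. wynrho → morren (R8). [3 rule applications]
gorzin needs fewer.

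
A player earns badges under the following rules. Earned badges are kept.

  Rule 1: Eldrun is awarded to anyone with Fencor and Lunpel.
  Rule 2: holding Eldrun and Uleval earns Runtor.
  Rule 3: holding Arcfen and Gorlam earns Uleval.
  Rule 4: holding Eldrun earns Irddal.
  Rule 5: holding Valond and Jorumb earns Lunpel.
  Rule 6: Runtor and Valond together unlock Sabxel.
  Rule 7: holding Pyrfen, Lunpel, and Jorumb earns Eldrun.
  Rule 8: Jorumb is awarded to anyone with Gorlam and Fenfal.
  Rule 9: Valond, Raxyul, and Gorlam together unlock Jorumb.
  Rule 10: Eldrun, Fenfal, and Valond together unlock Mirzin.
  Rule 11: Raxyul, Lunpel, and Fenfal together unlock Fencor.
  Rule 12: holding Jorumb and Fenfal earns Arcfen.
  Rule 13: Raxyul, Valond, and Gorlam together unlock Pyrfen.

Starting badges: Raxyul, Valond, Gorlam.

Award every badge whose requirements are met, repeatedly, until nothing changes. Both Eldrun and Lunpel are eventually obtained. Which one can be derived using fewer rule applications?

Lunpel

Lunpel: With Valond, Raxyul, and Gorlam, Jorumb is earned (Rule 9). With Valond and Jorumb, Lunpel is earned (Rule 5). [2 rule applications]
Eldrun: With Valond, Raxyul, and Gorlam, Jorumb is earned (Rule 9). With Raxyul, Valond, and Gorlam, Pyrfen is earned (Rule 13). With Valond and Jorumb, Lunpel is earned (Rule 5). With Pyrfen, Lunpel, and Jorumb, Eldrun is earned (Rule 7). [4 rule applications]
Lunpel needs fewer.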